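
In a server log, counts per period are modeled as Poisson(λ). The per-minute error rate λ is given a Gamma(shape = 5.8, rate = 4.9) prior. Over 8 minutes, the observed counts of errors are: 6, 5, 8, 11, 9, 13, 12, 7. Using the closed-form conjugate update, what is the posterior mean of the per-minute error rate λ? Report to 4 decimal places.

5.9535

With a Gamma(shape α, rate β) prior, the Poisson likelihood is conjugate: the posterior is Gamma(α + ΣXᵢ, β + n).
Sum of counts S = 71 over n = 8 minutes.
Posterior: Gamma(α+S, β+n) = Gamma(5.8+71, 4.9+8) = Gamma(76.8, 12.9).
Posterior mean = α/β = 76.8/12.9 = 5.9535.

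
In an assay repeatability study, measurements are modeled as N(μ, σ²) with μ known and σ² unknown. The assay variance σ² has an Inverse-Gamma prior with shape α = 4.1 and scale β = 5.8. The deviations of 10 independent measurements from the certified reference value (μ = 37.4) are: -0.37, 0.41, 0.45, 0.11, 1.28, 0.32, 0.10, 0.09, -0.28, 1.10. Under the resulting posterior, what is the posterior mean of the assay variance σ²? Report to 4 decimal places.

With known mean μ and an Inverse-Gamma(α, β) prior on σ², the Normal likelihood is conjugate: posterior is Inv-Gamma(α + n/2, β + Σ(xᵢ−μ)²/2).
Σ(xᵢ−μ)² = (-0.37)² + (0.41)² + (0.45)² + (0.11)² + (1.28)² + (0.32)² + (0.10)² + (0.09)² + (-0.28)² + (1.10)² = 3.5669.
Posterior: Inv-Gamma(4.1 + 10/2, 5.8 + 3.5669/2) = Inv-Gamma(9.10, 7.58345).
E[σ²|data] = β/(α−1) = 7.58345/8.10 = 0.9362.

0.9362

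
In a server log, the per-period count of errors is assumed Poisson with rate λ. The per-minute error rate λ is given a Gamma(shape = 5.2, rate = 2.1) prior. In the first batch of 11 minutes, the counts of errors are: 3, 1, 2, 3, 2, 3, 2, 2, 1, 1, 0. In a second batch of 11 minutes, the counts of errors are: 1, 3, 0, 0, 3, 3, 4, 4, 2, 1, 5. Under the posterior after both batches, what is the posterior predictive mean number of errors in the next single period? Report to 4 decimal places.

With a Gamma(shape α, rate β) prior, the Poisson likelihood is conjugate: the posterior is Gamma(α + ΣXᵢ, β + n).
Batch 1: sum of counts S = 20 over n = 11 minutes.
After batch 1: Gamma(α+S, β+n) = Gamma(5.2+20, 2.1+11) = Gamma(25.2, 13.1).
Batch 2: sum of counts S = 26 over n = 11 minutes.
After batch 2: Gamma(α+S, β+n) = Gamma(25.2+26, 13.1+11) = Gamma(51.2, 24.1).
The predictive distribution for one future period is NegBinom with mean α/β = 2.1245.

2.1245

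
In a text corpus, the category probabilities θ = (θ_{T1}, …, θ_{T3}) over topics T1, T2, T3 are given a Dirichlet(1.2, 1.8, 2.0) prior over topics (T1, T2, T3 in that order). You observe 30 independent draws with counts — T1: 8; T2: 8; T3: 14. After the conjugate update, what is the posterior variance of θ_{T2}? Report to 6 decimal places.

0.005600

The Dirichlet prior is conjugate to the Multinomial likelihood: each posterior αⱼ = prior αⱼ + observed count nⱼ.
Posterior concentration: (9.2, 9.8, 16.0), total = 35.0.
Var[θ_j] = α_j(Σα−α_j)/((Σα)²(Σα+1)) = 9.8·25.2/(35.0²·36.0) = 0.005600.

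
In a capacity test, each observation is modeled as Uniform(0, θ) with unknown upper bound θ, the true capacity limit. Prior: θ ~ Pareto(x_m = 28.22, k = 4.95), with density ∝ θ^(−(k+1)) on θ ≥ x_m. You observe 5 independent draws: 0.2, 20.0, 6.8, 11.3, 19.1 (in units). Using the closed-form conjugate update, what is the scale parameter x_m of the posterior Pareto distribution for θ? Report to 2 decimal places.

A Pareto(scale x_m, shape k) prior on the upper bound θ of Uniform(0, θ) is conjugate: posterior is Pareto(max(x_m, max xᵢ), k + n).
Sample maximum = 20.0; prior scale x_m = 28.22 → posterior scale = max = 28.22.
Posterior shape = 4.95 + 5 = 9.95.
Posterior scale x_m = 28.22.

28.22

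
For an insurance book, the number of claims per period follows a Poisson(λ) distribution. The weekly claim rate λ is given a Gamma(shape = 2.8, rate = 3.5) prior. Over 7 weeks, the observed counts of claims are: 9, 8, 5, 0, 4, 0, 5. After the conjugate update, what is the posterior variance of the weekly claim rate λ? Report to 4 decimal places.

With a Gamma(shape α, rate β) prior, the Poisson likelihood is conjugate: the posterior is Gamma(α + ΣXᵢ, β + n).
Sum of counts S = 31 over n = 7 weeks.
Posterior: Gamma(α+S, β+n) = Gamma(2.8+31, 3.5+7) = Gamma(33.8, 10.5).
Var = α/β² = 33.8/10.5² = 0.3066.

0.3066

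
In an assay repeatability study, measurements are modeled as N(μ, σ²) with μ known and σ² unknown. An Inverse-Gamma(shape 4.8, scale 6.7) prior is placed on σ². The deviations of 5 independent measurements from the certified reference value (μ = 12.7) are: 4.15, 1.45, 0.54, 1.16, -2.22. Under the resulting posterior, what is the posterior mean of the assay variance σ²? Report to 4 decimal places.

3.1183

With known mean μ and an Inverse-Gamma(α, β) prior on σ², the Normal likelihood is conjugate: posterior is Inv-Gamma(α + n/2, β + Σ(xᵢ−μ)²/2).
Σ(xᵢ−μ)² = (4.15)² + (1.45)² + (0.54)² + (1.16)² + (-2.22)² = 25.8906.
Posterior: Inv-Gamma(4.8 + 5/2, 6.7 + 25.8906/2) = Inv-Gamma(7.30, 19.64530).
E[σ²|data] = β/(α−1) = 19.64530/6.30 = 3.1183.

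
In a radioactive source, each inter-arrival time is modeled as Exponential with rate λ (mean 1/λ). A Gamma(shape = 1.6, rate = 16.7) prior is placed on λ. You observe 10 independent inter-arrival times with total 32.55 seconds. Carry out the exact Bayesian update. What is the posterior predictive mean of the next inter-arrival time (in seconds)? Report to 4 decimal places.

With a Gamma(shape α, rate β) prior on the exponential rate λ, the posterior after n observations with total T = Σxᵢ is Gamma(α+n, β+T).
Posterior: Gamma(1.6+10, 16.7+32.55) = Gamma(11.6, 49.25).
The predictive distribution for the next observation is Lomax; its mean is β/(α−1) = 49.25/10.6 = 4.6462.

4.6462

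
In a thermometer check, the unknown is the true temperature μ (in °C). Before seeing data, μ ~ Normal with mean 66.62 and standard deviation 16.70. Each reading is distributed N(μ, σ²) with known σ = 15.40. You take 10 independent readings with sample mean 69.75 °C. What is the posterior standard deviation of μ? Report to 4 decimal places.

For Normal data with known variance σ², a Normal(μ₀, σ₀²) prior on μ is conjugate. Posterior precision = 1/σ₀² + n/σ²; posterior mean is the precision-weighted average of μ₀ and x̄.
σ₀² = 16.70² = 278.89, σ² = 15.40² = 237.16; σ² + n·σ₀² = 237.16 + 10·278.89 = 3026.06.
Posterior precision = 1/σ₀² + n/σ² = 1/278.89 + 10/237.16 = (σ² + n·σ₀²)/(σ₀²σ²) = 3026.06/(278.89·237.16); posterior variance σₙ² = σ₀²σ²/(σ² + n·σ₀²) = 278.89·237.16/3026.06 = 21.857317.
Posterior SD = √σₙ² = √(278.89·237.16/3026.06) = 4.6752.

4.6752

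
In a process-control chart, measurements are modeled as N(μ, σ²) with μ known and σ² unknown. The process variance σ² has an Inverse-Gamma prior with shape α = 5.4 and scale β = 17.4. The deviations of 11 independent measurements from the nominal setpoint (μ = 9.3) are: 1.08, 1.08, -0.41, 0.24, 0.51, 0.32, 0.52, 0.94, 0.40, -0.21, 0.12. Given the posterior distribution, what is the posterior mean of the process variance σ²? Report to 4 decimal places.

1.9744

With known mean μ and an Inverse-Gamma(α, β) prior on σ², the Normal likelihood is conjugate: posterior is Inv-Gamma(α + n/2, β + Σ(xᵢ−μ)²/2).
Σ(xᵢ−μ)² = (1.08)² + (1.08)² + (-0.41)² + (0.24)² + (0.51)² + (0.32)² + (0.52)² + (0.94)² + (0.40)² + (-0.21)² + (0.12)² = 4.2935.
Posterior: Inv-Gamma(5.4 + 11/2, 17.4 + 4.2935/2) = Inv-Gamma(10.90, 19.54675).
E[σ²|data] = β/(α−1) = 19.54675/9.90 = 1.9744.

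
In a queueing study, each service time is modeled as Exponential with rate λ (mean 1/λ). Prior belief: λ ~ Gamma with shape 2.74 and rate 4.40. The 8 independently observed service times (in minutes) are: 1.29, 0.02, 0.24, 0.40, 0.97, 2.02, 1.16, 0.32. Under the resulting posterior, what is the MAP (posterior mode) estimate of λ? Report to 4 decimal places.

With a Gamma(shape α, rate β) prior on the exponential rate λ, the posterior after n observations with total T = Σxᵢ is Gamma(α+n, β+T).
Sum of observations T = 6.42 minutes; n = 8.
Posterior: Gamma(2.74+8, 4.40+6.42) = Gamma(10.74, 10.82).
Mode = (α−1)/β = 0.9002.

0.9002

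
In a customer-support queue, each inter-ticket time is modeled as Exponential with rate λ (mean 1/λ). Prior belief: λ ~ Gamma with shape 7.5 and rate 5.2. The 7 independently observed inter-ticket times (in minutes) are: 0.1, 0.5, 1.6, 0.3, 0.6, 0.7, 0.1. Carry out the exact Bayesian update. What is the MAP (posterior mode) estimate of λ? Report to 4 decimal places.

With a Gamma(shape α, rate β) prior on the exponential rate λ, the posterior after n observations with total T = Σxᵢ is Gamma(α+n, β+T).
Sum of observations T = 3.9 minutes; n = 7.
Posterior: Gamma(7.5+7, 5.2+3.9) = Gamma(14.5, 9.1).
Mode = (α−1)/β = 1.4835.

1.4835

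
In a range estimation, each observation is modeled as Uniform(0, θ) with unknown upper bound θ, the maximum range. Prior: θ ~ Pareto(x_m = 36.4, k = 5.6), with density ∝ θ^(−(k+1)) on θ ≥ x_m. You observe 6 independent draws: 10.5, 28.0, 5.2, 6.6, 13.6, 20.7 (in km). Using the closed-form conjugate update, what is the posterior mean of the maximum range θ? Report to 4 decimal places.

A Pareto(scale x_m, shape k) prior on the upper bound θ of Uniform(0, θ) is conjugate: posterior is Pareto(max(x_m, max xᵢ), k + n).
Sample maximum = 28.0; prior scale x_m = 36.4 → posterior scale = max = 36.4.
Posterior shape = 5.6 + 6 = 11.6.
E[θ|data] = k·x_m/(k−1) = 11.6·36.4/10.6 = 39.8340.

39.8340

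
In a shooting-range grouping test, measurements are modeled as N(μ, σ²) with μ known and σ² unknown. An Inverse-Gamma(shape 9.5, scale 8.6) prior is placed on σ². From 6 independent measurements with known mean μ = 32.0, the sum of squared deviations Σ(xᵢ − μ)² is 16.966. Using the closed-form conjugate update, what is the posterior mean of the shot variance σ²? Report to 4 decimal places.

With known mean μ and an Inverse-Gamma(α, β) prior on σ², the Normal likelihood is conjugate: posterior is Inv-Gamma(α + n/2, β + Σ(xᵢ−μ)²/2).
Posterior: Inv-Gamma(9.5 + 6/2, 8.6 + 16.966/2) = Inv-Gamma(12.50, 17.0830).
E[σ²|data] = β/(α−1) = 17.0830/11.50 = 1.4855.

1.4855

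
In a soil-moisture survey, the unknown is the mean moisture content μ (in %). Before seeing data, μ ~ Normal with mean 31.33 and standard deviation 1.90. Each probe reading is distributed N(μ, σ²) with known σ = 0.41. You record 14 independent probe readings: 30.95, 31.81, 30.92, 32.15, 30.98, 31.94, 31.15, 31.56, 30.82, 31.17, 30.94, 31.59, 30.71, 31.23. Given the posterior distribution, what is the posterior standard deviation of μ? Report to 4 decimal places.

For Normal data with known variance σ², a Normal(μ₀, σ₀²) prior on μ is conjugate. Posterior precision = 1/σ₀² + n/σ²; posterior mean is the precision-weighted average of μ₀ and x̄.
σ₀² = 1.90² = 3.61, σ² = 0.41² = 0.1681; σ² + n·σ₀² = 0.1681 + 14·3.61 = 50.7081.
Posterior precision = 1/σ₀² + n/σ² = 1/3.61 + 14/0.1681 = (σ² + n·σ₀²)/(σ₀²σ²) = 50.7081/(3.61·0.1681); posterior variance σₙ² = σ₀²σ²/(σ² + n·σ₀²) = 3.61·0.1681/50.7081 = 0.011967.
Posterior SD = √σₙ² = √(3.61·0.1681/50.7081) = 0.1094.

0.1094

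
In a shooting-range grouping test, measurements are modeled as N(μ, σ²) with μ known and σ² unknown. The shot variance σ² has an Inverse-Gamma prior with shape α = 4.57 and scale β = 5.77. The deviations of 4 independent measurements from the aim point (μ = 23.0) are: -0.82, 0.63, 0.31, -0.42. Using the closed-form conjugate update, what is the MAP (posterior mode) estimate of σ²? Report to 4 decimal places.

0.8508

With known mean μ and an Inverse-Gamma(α, β) prior on σ², the Normal likelihood is conjugate: posterior is Inv-Gamma(α + n/2, β + Σ(xᵢ−μ)²/2).
Σ(xᵢ−μ)² = (-0.82)² + (0.63)² + (0.31)² + (-0.42)² = 1.3418.
Posterior: Inv-Gamma(4.57 + 4/2, 5.77 + 1.3418/2) = Inv-Gamma(6.57, 6.44090).
Mode = β/(α+1) = 6.44090/7.57 = 0.8508.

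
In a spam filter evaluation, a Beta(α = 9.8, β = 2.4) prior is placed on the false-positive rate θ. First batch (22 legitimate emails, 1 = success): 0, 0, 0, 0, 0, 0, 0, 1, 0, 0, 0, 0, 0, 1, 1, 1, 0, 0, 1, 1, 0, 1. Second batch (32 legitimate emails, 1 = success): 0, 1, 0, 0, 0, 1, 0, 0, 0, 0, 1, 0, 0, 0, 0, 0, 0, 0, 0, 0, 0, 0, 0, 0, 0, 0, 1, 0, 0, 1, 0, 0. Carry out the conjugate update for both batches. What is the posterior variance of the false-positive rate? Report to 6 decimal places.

The Beta prior is conjugate to a Binomial/Bernoulli likelihood; the update adds successes to α and failures to β.
After batch 1: Beta(9.8+7, 2.4+15) = Beta(16.8, 17.4).
After batch 2: Beta(16.8+5, 17.4+27) = Beta(21.8, 44.4).
Var = αβ/((α+β)²(α+β+1)) = 21.8·44.4/(66.2²·67.2) = 0.003287.

0.003287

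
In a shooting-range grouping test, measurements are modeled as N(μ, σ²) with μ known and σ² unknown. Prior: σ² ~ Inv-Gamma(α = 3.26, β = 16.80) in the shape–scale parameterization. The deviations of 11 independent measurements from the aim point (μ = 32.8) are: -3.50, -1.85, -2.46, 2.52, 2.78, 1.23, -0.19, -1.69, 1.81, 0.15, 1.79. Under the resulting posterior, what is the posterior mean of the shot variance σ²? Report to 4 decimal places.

5.1747

With known mean μ and an Inverse-Gamma(α, β) prior on σ², the Normal likelihood is conjugate: posterior is Inv-Gamma(α + n/2, β + Σ(xᵢ−μ)²/2).
Σ(xᵢ−μ)² = (-3.50)² + (-1.85)² + (-2.46)² + (2.52)² + (2.78)² + (1.23)² + (-0.19)² + (-1.69)² + (1.81)² + (0.15)² + (1.79)² = 46.7107.
Posterior: Inv-Gamma(3.26 + 11/2, 16.80 + 46.7107/2) = Inv-Gamma(8.76, 40.15535).
E[σ²|data] = β/(α−1) = 40.15535/7.76 = 5.1747.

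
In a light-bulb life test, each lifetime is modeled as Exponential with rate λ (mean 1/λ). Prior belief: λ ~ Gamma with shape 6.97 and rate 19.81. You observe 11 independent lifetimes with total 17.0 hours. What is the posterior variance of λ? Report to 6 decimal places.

0.013262

With a Gamma(shape α, rate β) prior on the exponential rate λ, the posterior after n observations with total T = Σxᵢ is Gamma(α+n, β+T).
Posterior: Gamma(6.97+11, 19.81+17.0) = Gamma(17.97, 36.81).
Var = α/β² = 0.013262.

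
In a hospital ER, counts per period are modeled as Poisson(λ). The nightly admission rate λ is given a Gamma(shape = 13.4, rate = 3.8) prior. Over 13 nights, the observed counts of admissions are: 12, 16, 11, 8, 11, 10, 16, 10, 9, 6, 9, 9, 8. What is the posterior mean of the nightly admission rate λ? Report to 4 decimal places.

8.8333

With a Gamma(shape α, rate β) prior, the Poisson likelihood is conjugate: the posterior is Gamma(α + ΣXᵢ, β + n).
Sum of counts S = 135 over n = 13 nights.
Posterior: Gamma(α+S, β+n) = Gamma(13.4+135, 3.8+13) = Gamma(148.4, 16.8).
Posterior mean = α/β = 148.4/16.8 = 8.8333.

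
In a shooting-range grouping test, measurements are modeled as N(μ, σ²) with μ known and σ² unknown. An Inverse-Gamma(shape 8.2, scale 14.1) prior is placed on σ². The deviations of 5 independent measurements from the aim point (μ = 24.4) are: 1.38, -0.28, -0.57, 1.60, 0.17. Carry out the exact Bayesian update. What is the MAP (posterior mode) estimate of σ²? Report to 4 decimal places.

With known mean μ and an Inverse-Gamma(α, β) prior on σ², the Normal likelihood is conjugate: posterior is Inv-Gamma(α + n/2, β + Σ(xᵢ−μ)²/2).
Σ(xᵢ−μ)² = (1.38)² + (-0.28)² + (-0.57)² + (1.60)² + (0.17)² = 4.8966.
Posterior: Inv-Gamma(8.2 + 5/2, 14.1 + 4.8966/2) = Inv-Gamma(10.70, 16.54830).
Mode = β/(α+1) = 16.54830/11.70 = 1.4144.

1.4144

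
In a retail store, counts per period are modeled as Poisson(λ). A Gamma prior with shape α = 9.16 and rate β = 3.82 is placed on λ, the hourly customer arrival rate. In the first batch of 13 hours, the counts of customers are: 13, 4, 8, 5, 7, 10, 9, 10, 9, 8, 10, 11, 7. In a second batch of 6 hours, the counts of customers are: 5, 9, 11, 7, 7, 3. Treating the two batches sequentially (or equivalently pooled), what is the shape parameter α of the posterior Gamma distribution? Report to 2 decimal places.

162.16

With a Gamma(shape α, rate β) prior, the Poisson likelihood is conjugate: the posterior is Gamma(α + ΣXᵢ, β + n).
Batch 1: sum of counts S = 111 over n = 13 hours.
After batch 1: Gamma(α+S, β+n) = Gamma(9.16+111, 3.82+13) = Gamma(120.16, 16.82).
Batch 2: sum of counts S = 42 over n = 6 hours.
After batch 2: Gamma(α+S, β+n) = Gamma(120.16+42, 16.82+6) = Gamma(162.16, 22.82).
Posterior α = 162.16.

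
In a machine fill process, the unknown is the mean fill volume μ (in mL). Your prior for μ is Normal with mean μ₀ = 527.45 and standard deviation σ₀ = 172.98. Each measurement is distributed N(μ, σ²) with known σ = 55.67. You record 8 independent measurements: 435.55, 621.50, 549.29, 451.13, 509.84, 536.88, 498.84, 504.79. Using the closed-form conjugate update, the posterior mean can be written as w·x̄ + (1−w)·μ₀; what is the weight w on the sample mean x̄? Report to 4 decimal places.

For Normal data with known variance σ², a Normal(μ₀, σ₀²) prior on μ is conjugate. Posterior precision = 1/σ₀² + n/σ²; posterior mean is the precision-weighted average of μ₀ and x̄.
σ₀² = 172.98² = 29922.0804, σ² = 55.67² = 3099.1489. Prior precision 1/σ₀² = 1/29922.0804; data precision n/σ² = 8/3099.1489.
w = (n/σ²)/(1/σ₀² + n/σ²) = n·σ₀²/(σ² + n·σ₀²) = 8·29922.0804/(3099.1489 + 8·29922.0804) = 239376.6432/242475.7921 = 0.9872.

0.9872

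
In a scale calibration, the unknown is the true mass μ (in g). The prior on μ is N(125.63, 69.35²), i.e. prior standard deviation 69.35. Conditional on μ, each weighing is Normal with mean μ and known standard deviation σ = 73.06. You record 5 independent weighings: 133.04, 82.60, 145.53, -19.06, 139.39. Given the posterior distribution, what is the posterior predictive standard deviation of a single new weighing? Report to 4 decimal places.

78.8124

For Normal data with known variance σ², a Normal(μ₀, σ₀²) prior on μ is conjugate. Posterior precision = 1/σ₀² + n/σ²; posterior mean is the precision-weighted average of μ₀ and x̄.
σ₀² = 69.35² = 4809.4225, σ² = 73.06² = 5337.7636; σ² + n·σ₀² = 5337.7636 + 5·4809.4225 = 29384.8761.
Posterior precision = 1/σ₀² + n/σ² = 1/4809.4225 + 5/5337.7636 = (σ² + n·σ₀²)/(σ₀²σ²) = 29384.8761/(4809.4225·5337.7636); posterior variance σₙ² = σ₀²σ²/(σ² + n·σ₀²) = 4809.4225·5337.7636/29384.8761 = 873.631737.
Predictive variance for one new observation = σₙ² + σ² = 4809.4225·5337.7636/29384.8761 + 5337.7636 = σ²·(σ₀² + 29384.8761)/29384.8761 = 5337.7636·34194.2986/29384.8761 = 6211.395337; SD = √(5337.7636·34194.2986/29384.8761) = 78.8124.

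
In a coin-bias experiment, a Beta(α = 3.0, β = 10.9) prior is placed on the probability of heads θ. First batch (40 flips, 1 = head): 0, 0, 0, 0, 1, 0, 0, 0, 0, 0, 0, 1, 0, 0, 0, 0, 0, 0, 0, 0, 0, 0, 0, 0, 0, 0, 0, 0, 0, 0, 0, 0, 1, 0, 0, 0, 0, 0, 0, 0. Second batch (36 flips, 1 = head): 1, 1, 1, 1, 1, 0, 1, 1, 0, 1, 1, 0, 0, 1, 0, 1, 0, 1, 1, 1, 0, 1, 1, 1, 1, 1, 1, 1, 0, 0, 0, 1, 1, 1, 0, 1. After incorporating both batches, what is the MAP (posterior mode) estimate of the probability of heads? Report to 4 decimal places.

The Beta prior is conjugate to a Binomial/Bernoulli likelihood; the update adds successes to α and failures to β.
After batch 1: Beta(3.0+3, 10.9+37) = Beta(6.0, 47.9).
After batch 2: Beta(6.0+25, 47.9+11) = Beta(31.0, 58.9).
Mode of Beta(a,b) for a,b>1 is (a−1)/(a+b−2) = 30.0/87.9 = 0.3413.

0.3413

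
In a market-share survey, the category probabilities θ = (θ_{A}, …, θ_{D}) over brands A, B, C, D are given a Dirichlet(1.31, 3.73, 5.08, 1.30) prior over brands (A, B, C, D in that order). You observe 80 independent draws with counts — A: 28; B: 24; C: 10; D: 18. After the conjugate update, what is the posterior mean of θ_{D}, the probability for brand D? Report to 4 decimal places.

The Dirichlet prior is conjugate to the Multinomial likelihood: each posterior αⱼ = prior αⱼ + observed count nⱼ.
Posterior concentration: (29.31, 27.73, 15.08, 19.30), total = 91.42.
E[θ_{D}|data] = α_{D}/Σα = 19.30/91.42 = 0.2111.

0.2111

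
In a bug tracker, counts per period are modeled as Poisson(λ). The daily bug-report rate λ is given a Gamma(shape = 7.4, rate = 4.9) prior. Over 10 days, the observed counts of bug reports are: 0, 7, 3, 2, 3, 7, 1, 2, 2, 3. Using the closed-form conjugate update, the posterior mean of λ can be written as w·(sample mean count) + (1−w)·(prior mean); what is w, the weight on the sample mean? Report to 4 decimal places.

With a Gamma(shape α, rate β) prior, the Poisson likelihood is conjugate: the posterior is Gamma(α + ΣXᵢ, β + n).
Posterior mean = (α₀+S)/(β₀+n) = [n/(β₀+n)]·(S/n) + [β₀/(β₀+n)]·(α₀/β₀), so only n and β₀ enter the weight.
Weight on data w = n/(β₀+n) = 10/(4.9+10) = 10/14.9 = 0.6711.

0.6711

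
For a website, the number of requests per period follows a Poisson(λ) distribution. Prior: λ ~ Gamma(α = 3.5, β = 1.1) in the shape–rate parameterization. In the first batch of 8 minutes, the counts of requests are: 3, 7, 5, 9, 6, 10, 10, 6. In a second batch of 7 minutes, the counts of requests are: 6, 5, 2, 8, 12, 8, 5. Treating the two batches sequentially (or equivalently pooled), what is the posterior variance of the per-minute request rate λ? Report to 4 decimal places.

0.4070

With a Gamma(shape α, rate β) prior, the Poisson likelihood is conjugate: the posterior is Gamma(α + ΣXᵢ, β + n).
Batch 1: sum of counts S = 56 over n = 8 minutes.
After batch 1: Gamma(α+S, β+n) = Gamma(3.5+56, 1.1+8) = Gamma(59.5, 9.1).
Batch 2: sum of counts S = 46 over n = 7 minutes.
After batch 2: Gamma(α+S, β+n) = Gamma(59.5+46, 9.1+7) = Gamma(105.5, 16.1).
Var = α/β² = 105.5/16.1² = 0.4070.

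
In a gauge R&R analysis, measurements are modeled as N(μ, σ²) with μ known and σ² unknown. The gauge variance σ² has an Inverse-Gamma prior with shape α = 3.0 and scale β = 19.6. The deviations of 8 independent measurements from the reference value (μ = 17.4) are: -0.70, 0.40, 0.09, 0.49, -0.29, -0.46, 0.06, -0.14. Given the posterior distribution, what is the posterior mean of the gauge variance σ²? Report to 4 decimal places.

3.3681

With known mean μ and an Inverse-Gamma(α, β) prior on σ², the Normal likelihood is conjugate: posterior is Inv-Gamma(α + n/2, β + Σ(xᵢ−μ)²/2).
Σ(xᵢ−μ)² = (-0.70)² + (0.40)² + (0.09)² + (0.49)² + (-0.29)² + (-0.46)² + (0.06)² + (-0.14)² = 1.2171.
Posterior: Inv-Gamma(3.0 + 8/2, 19.6 + 1.2171/2) = Inv-Gamma(7.00, 20.20855).
E[σ²|data] = β/(α−1) = 20.20855/6.00 = 3.3681.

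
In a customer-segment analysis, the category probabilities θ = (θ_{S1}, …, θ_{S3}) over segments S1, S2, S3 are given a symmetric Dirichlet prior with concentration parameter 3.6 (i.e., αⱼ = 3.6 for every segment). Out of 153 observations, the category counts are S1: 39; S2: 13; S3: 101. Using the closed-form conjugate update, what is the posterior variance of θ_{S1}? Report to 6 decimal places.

The Dirichlet prior is conjugate to the Multinomial likelihood: each posterior αⱼ = prior αⱼ + observed count nⱼ.
Posterior concentration: (42.6, 16.6, 104.6), total = 163.8.
Var[θ_j] = α_j(Σα−α_j)/((Σα)²(Σα+1)) = 42.6·121.2/(163.8²·164.8) = 0.001168.

0.001168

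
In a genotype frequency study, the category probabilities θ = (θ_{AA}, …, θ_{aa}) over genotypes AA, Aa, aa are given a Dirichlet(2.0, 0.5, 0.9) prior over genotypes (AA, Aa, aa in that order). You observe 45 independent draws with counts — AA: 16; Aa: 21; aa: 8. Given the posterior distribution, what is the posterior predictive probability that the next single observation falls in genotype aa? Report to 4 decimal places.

The Dirichlet prior is conjugate to the Multinomial likelihood: each posterior αⱼ = prior αⱼ + observed count nⱼ.
Posterior concentration: (18.0, 21.5, 8.9), total = 48.4.
P(next = aa | data) = α_{aa}/Σα = 0.1839.

0.1839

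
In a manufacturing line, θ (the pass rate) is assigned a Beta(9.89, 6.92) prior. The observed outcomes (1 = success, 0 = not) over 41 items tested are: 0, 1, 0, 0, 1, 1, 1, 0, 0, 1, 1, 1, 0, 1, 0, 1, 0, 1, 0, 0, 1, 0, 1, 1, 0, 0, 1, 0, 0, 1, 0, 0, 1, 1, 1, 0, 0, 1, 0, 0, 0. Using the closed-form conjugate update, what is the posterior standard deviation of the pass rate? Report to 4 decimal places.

0.0652

The Beta prior is conjugate to a Binomial/Bernoulli likelihood; the update adds successes to α and failures to β.
Posterior: Beta(α+k, β+n−k) = Beta(9.89+19, 6.92+22) = Beta(28.89, 28.92).
Var = αβ/((α+β)²(α+β+1)) = 28.89·28.92/(57.81²·58.81) = 0.00425098; SD = √0.00425098 = 0.0652.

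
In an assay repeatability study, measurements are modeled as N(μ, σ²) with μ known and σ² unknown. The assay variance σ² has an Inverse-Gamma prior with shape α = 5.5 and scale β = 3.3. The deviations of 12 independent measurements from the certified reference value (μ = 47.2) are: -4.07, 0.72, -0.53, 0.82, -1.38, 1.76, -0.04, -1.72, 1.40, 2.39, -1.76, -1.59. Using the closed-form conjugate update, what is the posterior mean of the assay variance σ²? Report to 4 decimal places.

With known mean μ and an Inverse-Gamma(α, β) prior on σ², the Normal likelihood is conjugate: posterior is Inv-Gamma(α + n/2, β + Σ(xᵢ−μ)²/2).
Σ(xᵢ−μ)² = (-4.07)² + (0.72)² + (-0.53)² + (0.82)² + (-1.38)² + (1.76)² + (-0.04)² + (-1.72)² + (1.40)² + (2.39)² + (-1.76)² + (-1.59)² = 39.2964.
Posterior: Inv-Gamma(5.5 + 12/2, 3.3 + 39.2964/2) = Inv-Gamma(11.50, 22.94820).
E[σ²|data] = β/(α−1) = 22.94820/10.50 = 2.1855.

2.1855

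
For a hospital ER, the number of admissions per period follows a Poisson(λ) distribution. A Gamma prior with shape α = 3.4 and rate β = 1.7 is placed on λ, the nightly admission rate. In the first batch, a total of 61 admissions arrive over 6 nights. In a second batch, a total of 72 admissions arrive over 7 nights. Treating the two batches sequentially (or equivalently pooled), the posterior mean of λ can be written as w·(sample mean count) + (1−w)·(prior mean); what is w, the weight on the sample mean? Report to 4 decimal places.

0.8844

With a Gamma(shape α, rate β) prior, the Poisson likelihood is conjugate: the posterior is Gamma(α + ΣXᵢ, β + n).
Total number of nights: n = 6 + 7 = 13.
Posterior mean = (α₀+S)/(β₀+n) = [n/(β₀+n)]·(S/n) + [β₀/(β₀+n)]·(α₀/β₀), so only n and β₀ enter the weight.
Weight on data w = n/(β₀+n) = 13/(1.7+13) = 13/14.7 = 0.8844.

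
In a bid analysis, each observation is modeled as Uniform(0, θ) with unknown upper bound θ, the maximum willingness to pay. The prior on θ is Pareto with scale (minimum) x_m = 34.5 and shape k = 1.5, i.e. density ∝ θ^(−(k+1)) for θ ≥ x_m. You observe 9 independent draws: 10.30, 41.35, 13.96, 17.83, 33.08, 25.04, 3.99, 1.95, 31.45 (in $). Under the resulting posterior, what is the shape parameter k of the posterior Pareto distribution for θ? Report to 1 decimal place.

10.5

A Pareto(scale x_m, shape k) prior on the upper bound θ of Uniform(0, θ) is conjugate: posterior is Pareto(max(x_m, max xᵢ), k + n).
Sample maximum = 41.35; prior scale x_m = 34.5 → posterior scale = max = 41.35.
Posterior shape = 1.5 + 9 = 10.5.
Posterior shape k = 10.5.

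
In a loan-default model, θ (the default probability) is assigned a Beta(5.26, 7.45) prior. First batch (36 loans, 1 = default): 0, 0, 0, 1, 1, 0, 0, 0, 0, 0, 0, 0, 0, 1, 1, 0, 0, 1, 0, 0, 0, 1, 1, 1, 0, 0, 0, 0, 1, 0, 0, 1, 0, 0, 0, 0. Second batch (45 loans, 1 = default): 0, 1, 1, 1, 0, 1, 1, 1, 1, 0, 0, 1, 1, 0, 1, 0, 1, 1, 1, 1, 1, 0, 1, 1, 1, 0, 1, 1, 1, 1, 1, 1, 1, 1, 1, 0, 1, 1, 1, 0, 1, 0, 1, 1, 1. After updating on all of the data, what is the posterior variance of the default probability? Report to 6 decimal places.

The Beta prior is conjugate to a Binomial/Bernoulli likelihood; the update adds successes to α and failures to β.
After batch 1: Beta(5.26+10, 7.45+26) = Beta(15.26, 33.45).
After batch 2: Beta(15.26+34, 33.45+11) = Beta(49.26, 44.45).
Var = αβ/((α+β)²(α+β+1)) = 49.26·44.45/(93.71²·94.71) = 0.002633.

0.002633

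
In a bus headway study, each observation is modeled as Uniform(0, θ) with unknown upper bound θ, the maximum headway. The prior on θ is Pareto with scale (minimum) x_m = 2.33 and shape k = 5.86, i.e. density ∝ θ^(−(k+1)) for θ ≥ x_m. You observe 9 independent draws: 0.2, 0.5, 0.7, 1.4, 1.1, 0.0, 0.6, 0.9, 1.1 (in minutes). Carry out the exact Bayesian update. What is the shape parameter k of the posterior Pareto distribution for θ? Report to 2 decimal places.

14.86

A Pareto(scale x_m, shape k) prior on the upper bound θ of Uniform(0, θ) is conjugate: posterior is Pareto(max(x_m, max xᵢ), k + n).
Sample maximum = 1.4; prior scale x_m = 2.33 → posterior scale = max = 2.33.
Posterior shape = 5.86 + 9 = 14.86.
Posterior shape k = 14.86.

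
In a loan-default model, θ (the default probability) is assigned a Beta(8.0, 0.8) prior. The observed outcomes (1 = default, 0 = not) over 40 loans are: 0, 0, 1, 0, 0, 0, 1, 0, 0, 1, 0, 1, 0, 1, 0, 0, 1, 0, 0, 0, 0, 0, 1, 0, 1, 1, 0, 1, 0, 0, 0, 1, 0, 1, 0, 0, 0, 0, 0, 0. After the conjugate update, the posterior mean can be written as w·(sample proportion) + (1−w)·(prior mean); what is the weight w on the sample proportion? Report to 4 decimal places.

The Beta prior is conjugate to a Binomial/Bernoulli likelihood; the update adds successes to α and failures to β.
Posterior mean = (α₀+k)/(α₀+β₀+n) = [n/(α₀+β₀+n)]·(k/n) + [(α₀+β₀)/(α₀+β₀+n)]·α₀/(α₀+β₀), so only n and the prior enter the weight.
The weight on the data is w = n/(α₀+β₀+n) = 40/(8.0+0.8+40) = 40/48.8 = 0.8197.

0.8197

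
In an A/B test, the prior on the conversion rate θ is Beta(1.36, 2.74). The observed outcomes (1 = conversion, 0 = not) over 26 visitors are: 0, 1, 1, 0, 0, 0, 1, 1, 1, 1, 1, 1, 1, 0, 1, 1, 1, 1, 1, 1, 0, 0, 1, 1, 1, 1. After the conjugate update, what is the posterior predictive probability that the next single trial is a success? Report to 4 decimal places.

The Beta prior is conjugate to a Binomial/Bernoulli likelihood; the update adds successes to α and failures to β.
Posterior: Beta(α+k, β+n−k) = Beta(1.36+19, 2.74+7) = Beta(20.36, 9.74).
For a single future Bernoulli trial, P(success | data) = α/(α+β) = 0.6764.

0.6764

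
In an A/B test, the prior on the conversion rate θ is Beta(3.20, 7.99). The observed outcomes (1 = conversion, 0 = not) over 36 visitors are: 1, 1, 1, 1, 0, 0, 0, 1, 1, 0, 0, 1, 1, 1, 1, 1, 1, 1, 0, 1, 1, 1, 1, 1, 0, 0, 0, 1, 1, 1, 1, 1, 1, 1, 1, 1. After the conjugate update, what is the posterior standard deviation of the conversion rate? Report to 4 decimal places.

The Beta prior is conjugate to a Binomial/Bernoulli likelihood; the update adds successes to α and failures to β.
Posterior: Beta(α+k, β+n−k) = Beta(3.20+27, 7.99+9) = Beta(30.20, 16.99).
Var = αβ/((α+β)²(α+β+1)) = 30.20·16.99/(47.19²·48.19) = 0.00478127; SD = √0.00478127 = 0.0691.

0.0691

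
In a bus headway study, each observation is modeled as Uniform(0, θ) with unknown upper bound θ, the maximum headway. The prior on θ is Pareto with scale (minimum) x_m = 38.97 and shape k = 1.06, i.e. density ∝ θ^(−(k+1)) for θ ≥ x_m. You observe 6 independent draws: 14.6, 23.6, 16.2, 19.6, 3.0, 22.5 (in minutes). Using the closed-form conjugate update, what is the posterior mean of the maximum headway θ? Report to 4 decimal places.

45.4007

A Pareto(scale x_m, shape k) prior on the upper bound θ of Uniform(0, θ) is conjugate: posterior is Pareto(max(x_m, max xᵢ), k + n).
Sample maximum = 23.6; prior scale x_m = 38.97 → posterior scale = max = 38.97.
Posterior shape = 1.06 + 6 = 7.06.
E[θ|data] = k·x_m/(k−1) = 7.06·38.97/6.06 = 45.4007.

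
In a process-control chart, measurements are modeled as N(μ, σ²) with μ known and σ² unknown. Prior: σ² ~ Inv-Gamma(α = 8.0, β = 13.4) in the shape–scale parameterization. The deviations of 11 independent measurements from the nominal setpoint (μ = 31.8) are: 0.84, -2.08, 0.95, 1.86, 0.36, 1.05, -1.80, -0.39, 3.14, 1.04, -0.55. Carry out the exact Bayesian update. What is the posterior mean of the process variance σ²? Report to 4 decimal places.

2.0825

With known mean μ and an Inverse-Gamma(α, β) prior on σ², the Normal likelihood is conjugate: posterior is Inv-Gamma(α + n/2, β + Σ(xᵢ−μ)²/2).
Σ(xᵢ−μ)² = (0.84)² + (-2.08)² + (0.95)² + (1.86)² + (0.36)² + (1.05)² + (-1.80)² + (-0.39)² + (3.14)² + (1.04)² + (-0.55)² = 25.2620.
Posterior: Inv-Gamma(8.0 + 11/2, 13.4 + 25.2620/2) = Inv-Gamma(13.50, 26.03100).
E[σ²|data] = β/(α−1) = 26.03100/12.50 = 2.0825.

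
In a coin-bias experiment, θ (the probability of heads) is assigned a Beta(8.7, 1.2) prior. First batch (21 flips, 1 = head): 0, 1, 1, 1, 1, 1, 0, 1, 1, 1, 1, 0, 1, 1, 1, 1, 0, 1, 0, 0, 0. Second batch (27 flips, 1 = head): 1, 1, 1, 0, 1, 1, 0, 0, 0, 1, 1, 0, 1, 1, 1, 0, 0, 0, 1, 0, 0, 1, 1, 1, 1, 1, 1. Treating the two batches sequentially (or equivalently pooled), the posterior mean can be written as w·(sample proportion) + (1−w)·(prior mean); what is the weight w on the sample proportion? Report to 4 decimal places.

0.8290

The Beta prior is conjugate to a Binomial/Bernoulli likelihood; the update adds successes to α and failures to β.
Total number of flips: n = 21 + 27 = 48.
Posterior mean = (α₀+k)/(α₀+β₀+n) = [n/(α₀+β₀+n)]·(k/n) + [(α₀+β₀)/(α₀+β₀+n)]·α₀/(α₀+β₀), so only n and the prior enter the weight.
The weight on the data is w = n/(α₀+β₀+n) = 48/(8.7+1.2+48) = 48/57.9 = 0.8290.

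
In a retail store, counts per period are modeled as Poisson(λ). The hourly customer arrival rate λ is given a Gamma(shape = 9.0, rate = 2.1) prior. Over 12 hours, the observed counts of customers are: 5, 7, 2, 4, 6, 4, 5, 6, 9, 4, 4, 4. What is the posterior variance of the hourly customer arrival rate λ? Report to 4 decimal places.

0.3471

With a Gamma(shape α, rate β) prior, the Poisson likelihood is conjugate: the posterior is Gamma(α + ΣXᵢ, β + n).
Sum of counts S = 60 over n = 12 hours.
Posterior: Gamma(α+S, β+n) = Gamma(9.0+60, 2.1+12) = Gamma(69.0, 14.1).
Var = α/β² = 69.0/14.1² = 0.3471.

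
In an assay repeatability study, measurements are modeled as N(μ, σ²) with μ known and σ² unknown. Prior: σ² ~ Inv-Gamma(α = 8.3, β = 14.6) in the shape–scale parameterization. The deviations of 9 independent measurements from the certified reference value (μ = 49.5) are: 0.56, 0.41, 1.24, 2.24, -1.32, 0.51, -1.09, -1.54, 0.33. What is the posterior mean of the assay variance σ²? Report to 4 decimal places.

With known mean μ and an Inverse-Gamma(α, β) prior on σ², the Normal likelihood is conjugate: posterior is Inv-Gamma(α + n/2, β + Σ(xᵢ−μ)²/2).
Σ(xᵢ−μ)² = (0.56)² + (0.41)² + (1.24)² + (2.24)² + (-1.32)² + (0.51)² + (-1.09)² + (-1.54)² + (0.33)² = 12.7080.
Posterior: Inv-Gamma(8.3 + 9/2, 14.6 + 12.7080/2) = Inv-Gamma(12.80, 20.95400).
E[σ²|data] = β/(α−1) = 20.95400/11.80 = 1.7758.

1.7758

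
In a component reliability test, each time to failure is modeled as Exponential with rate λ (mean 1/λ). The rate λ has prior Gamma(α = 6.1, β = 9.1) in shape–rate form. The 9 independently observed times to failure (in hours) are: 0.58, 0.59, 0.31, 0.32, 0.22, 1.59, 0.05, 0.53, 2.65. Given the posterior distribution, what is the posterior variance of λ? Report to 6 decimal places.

0.059429

With a Gamma(shape α, rate β) prior on the exponential rate λ, the posterior after n observations with total T = Σxᵢ is Gamma(α+n, β+T).
Sum of observations T = 6.84 hours; n = 9.
Posterior: Gamma(6.1+9, 9.1+6.84) = Gamma(15.1, 15.94).
Var = α/β² = 0.059429.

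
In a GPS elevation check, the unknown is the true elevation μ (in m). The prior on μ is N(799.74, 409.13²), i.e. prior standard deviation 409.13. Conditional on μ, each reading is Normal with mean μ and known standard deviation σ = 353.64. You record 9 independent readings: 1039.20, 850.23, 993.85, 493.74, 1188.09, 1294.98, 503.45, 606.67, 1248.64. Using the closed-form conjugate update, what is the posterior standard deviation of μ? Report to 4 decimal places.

For Normal data with known variance σ², a Normal(μ₀, σ₀²) prior on μ is conjugate. Posterior precision = 1/σ₀² + n/σ²; posterior mean is the precision-weighted average of μ₀ and x̄.
σ₀² = 409.13² = 167387.3569, σ² = 353.64² = 125061.2496; σ² + n·σ₀² = 125061.2496 + 9·167387.3569 = 1631547.4617.
Posterior precision = 1/σ₀² + n/σ² = 1/167387.3569 + 9/125061.2496 = (σ² + n·σ₀²)/(σ₀²σ²) = 1631547.4617/(167387.3569·125061.2496); posterior variance σₙ² = σ₀²σ²/(σ² + n·σ₀²) = 167387.3569·125061.2496/1631547.4617 = 12830.562710.
Posterior SD = √σₙ² = √(167387.3569·125061.2496/1631547.4617) = 113.2721.

113.2721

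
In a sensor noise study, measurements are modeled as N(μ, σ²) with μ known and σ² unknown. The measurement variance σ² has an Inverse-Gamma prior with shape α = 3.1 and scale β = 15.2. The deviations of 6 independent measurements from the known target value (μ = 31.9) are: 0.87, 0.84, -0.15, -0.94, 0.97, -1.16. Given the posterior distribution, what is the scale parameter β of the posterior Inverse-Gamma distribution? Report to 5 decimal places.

With known mean μ and an Inverse-Gamma(α, β) prior on σ², the Normal likelihood is conjugate: posterior is Inv-Gamma(α + n/2, β + Σ(xᵢ−μ)²/2).
Σ(xᵢ−μ)² = (0.87)² + (0.84)² + (-0.15)² + (-0.94)² + (0.97)² + (-1.16)² = 4.6551.
Posterior: Inv-Gamma(3.1 + 6/2, 15.2 + 4.6551/2) = Inv-Gamma(6.10, 17.52755).
Posterior β = 17.52755.

17.52755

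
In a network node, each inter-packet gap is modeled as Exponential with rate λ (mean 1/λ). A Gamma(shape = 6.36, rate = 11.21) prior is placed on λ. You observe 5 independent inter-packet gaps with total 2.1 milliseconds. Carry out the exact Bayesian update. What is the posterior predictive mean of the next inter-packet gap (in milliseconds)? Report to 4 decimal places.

1.2847

With a Gamma(shape α, rate β) prior on the exponential rate λ, the posterior after n observations with total T = Σxᵢ is Gamma(α+n, β+T).
Posterior: Gamma(6.36+5, 11.21+2.1) = Gamma(11.36, 13.31).
The predictive distribution for the next observation is Lomax; its mean is β/(α−1) = 13.31/10.36 = 1.2847.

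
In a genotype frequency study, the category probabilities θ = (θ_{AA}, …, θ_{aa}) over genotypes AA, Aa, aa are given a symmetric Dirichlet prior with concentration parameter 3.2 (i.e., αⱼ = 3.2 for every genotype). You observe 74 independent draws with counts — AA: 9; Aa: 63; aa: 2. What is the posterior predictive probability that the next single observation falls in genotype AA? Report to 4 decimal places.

The Dirichlet prior is conjugate to the Multinomial likelihood: each posterior αⱼ = prior αⱼ + observed count nⱼ.
Posterior concentration: (12.2, 66.2, 5.2), total = 83.6.
P(next = AA | data) = α_{AA}/Σα = 0.1459.

0.1459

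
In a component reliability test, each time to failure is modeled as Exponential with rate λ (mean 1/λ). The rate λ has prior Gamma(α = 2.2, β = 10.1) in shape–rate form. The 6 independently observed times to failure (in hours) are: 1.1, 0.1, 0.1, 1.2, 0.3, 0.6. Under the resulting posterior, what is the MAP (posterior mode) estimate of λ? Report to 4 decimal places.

With a Gamma(shape α, rate β) prior on the exponential rate λ, the posterior after n observations with total T = Σxᵢ is Gamma(α+n, β+T).
Sum of observations T = 3.4 hours; n = 6.
Posterior: Gamma(2.2+6, 10.1+3.4) = Gamma(8.2, 13.5).
Mode = (α−1)/β = 0.5333.

0.5333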